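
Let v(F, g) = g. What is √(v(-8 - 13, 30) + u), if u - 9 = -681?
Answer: I*√642 ≈ 25.338*I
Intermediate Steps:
u = -672 (u = 9 - 681 = -672)
√(v(-8 - 13, 30) + u) = √(30 - 672) = √(-642) = I*√642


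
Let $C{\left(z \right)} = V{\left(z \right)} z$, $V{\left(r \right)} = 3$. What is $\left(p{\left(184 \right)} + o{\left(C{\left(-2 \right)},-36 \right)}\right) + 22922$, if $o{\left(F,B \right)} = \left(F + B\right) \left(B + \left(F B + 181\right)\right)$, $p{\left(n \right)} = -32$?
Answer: $7728$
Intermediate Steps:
$C{\left(z \right)} = 3 z$
$o{\left(F,B \right)} = \left(B + F\right) \left(181 + B + B F\right)$ ($o{\left(F,B \right)} = \left(B + F\right) \left(B + \left(B F + 181\right)\right) = \left(B + F\right) \left(B + \left(181 + B F\right)\right) = \left(B + F\right) \left(181 + B + B F\right)$)
$\left(p{\left(184 \right)} + o{\left(C{\left(-2 \right)},-36 \right)}\right) + 22922 = \left(-32 + \left(\left(-36\right)^{2} + 181 \left(-36\right) + 181 \cdot 3 \left(-2\right) - 36 \cdot 3 \left(-2\right) - 36 \left(3 \left(-2\right)\right)^{2} + 3 \left(-2\right) \left(-36\right)^{2}\right)\right) + 22922 = \left(-32 - \left(13866 + 1296\right)\right) + 22922 = \left(-32 - 15162\right) + 22922 = -15194 + 22922 = 7728$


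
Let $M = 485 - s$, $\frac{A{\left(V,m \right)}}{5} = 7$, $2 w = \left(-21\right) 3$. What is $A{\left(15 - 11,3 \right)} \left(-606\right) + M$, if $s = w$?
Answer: $- \frac{41387}{2} \approx -20694.0$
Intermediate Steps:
$w = - \frac{63}{2}$ ($w = \frac{\left(-21\right) 3}{2} = \frac{1}{2} \left(-63\right) = - \frac{63}{2} \approx -31.5$)
$A{\left(V,m \right)} = 35$ ($A{\left(V,m \right)} = 5 \cdot 7 = 35$)
$s = - \frac{63}{2} \approx -31.5$
$M = \frac{1033}{2}$ ($M = 485 - - \frac{63}{2} = 485 + \frac{63}{2} = \frac{1033}{2} \approx 516.5$)
$A{\left(15 - 11,3 \right)} \left(-606\right) + M = 35 \left(-606\right) + \frac{1033}{2} = -21210 + \frac{1033}{2} = - \frac{41387}{2}$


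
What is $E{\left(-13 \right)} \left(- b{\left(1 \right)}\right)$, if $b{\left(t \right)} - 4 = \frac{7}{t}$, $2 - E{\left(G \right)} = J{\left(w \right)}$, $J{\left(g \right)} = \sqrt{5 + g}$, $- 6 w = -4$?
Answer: $-22 + \frac{11 \sqrt{51}}{3} \approx 4.1852$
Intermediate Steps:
$w = \frac{2}{3}$ ($w = \left(- \frac{1}{6}\right) \left(-4\right) = \frac{2}{3} \approx 0.66667$)
$E{\left(G \right)} = 2 - \frac{\sqrt{51}}{3}$ ($E{\left(G \right)} = 2 - \sqrt{5 + \frac{2}{3}} = 2 - \sqrt{\frac{17}{3}} = 2 - \frac{\sqrt{51}}{3}$)
$b{\left(t \right)} = 4 + \frac{7}{t}$
$E{\left(-13 \right)} \left(- b{\left(1 \right)}\right) = \left(2 - \frac{\sqrt{51}}{3}\right) \left(- (4 + \frac{7}{1})\right) = \left(2 - \frac{\sqrt{51}}{3}\right) \left(- (4 + 7 \cdot 1)\right) = \left(2 - \frac{\sqrt{51}}{3}\right) \left(- (4 + 7)\right) = \left(2 - \frac{\sqrt{51}}{3}\right) \left(\left(-1\right) 11\right) = \left(2 - \frac{\sqrt{51}}{3}\right) \left(-11\right) = -22 + \frac{11 \sqrt{51}}{3}$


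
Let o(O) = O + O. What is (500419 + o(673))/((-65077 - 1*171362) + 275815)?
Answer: 501765/39376 ≈ 12.743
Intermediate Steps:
o(O) = 2*O
(500419 + o(673))/((-65077 - 1*171362) + 275815) = (500419 + 2*673)/((-65077 - 1*171362) + 275815) = (500419 + 1346)/((-65077 - 171362) + 275815) = 501765/(-236439 + 275815) = 501765/39376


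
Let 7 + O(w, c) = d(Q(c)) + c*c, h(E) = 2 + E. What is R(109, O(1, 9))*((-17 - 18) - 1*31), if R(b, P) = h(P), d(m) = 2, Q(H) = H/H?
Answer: -5148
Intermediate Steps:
Q(H) = 1
O(w, c) = -5 + c² (O(w, c) = -7 + (2 + c*c) = -7 + (2 + c²) = -5 + c²)
R(b, P) = 2 + P
R(109, O(1, 9))*((-17 - 18) - 1*31) = (2 + (-5 + 9²))*((-17 - 18) - 1*31) = (2 + (-5 + 81))*(-35 - 31) = (2 + 76)*(-66) = 78*(-66) = -5148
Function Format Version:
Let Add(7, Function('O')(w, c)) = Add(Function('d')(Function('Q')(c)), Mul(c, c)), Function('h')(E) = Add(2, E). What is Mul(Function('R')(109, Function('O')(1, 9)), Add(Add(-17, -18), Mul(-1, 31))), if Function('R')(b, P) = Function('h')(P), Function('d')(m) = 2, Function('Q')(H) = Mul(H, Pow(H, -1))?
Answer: -5148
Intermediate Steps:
Function('Q')(H) = 1
Function('O')(w, c) = Add(-5, Pow(c, 2)) (Function('O')(w, c) = Add(-7, Add(2, Mul(c, c))) = Add(-7, Add(2, Pow(c, 2))) = Add(-5, Pow(c, 2)))
Function('R')(b, P) = Add(2, P)
Mul(Function('R')(109, Function('O')(1, 9)), Add(Add(-17, -18), Mul(-1, 31))) = Mul(Add(2, Add(-5, Pow(9, 2))), Add(Add(-17, -18), Mul(-1, 31))) = Mul(Add(2, Add(-5, 81)), Add(-35, -31)) = Mul(Add(2, 76), -66) = Mul(78, -66) = -5148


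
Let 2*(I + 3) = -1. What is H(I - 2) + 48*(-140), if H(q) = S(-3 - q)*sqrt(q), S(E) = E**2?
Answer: -6720 + 25*I*sqrt(22)/8 ≈ -6720.0 + 14.658*I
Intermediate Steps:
I = -7/2 (I = -3 + (1/2)*(-1) = -3 - 1/2 = -7/2 ≈ -3.5000)
H(q) = sqrt(q)*(-3 - q)**2 (H(q) = (-3 - q)**2*sqrt(q) = sqrt(q)*(-3 - q)**2)
H(I - 2) + 48*(-140) = sqrt(-7/2 - 2)*(3 + (-7/2 - 2))**2 + 48*(-140) = sqrt(-11/2)*(3 - 11/2)**2 - 6720 = (I*sqrt(22)/2)*(-5/2)**2 - 6720 = (I*sqrt(22)/2)*(25/4) - 6720 = 25*I*sqrt(22)/8 - 6720 = -6720 + 25*I*sqrt(22)/8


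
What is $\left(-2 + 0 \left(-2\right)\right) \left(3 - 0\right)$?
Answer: $-6$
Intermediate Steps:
$\left(-2 + 0 \left(-2\right)\right) \left(3 - 0\right) = \left(-2 + 0\right) \left(3 + 0\right) = \left(-2\right) 3 = -6$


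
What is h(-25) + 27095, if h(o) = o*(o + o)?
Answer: 28345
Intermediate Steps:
h(o) = 2*o² (h(o) = o*(2*o) = 2*o²)
h(-25) + 27095 = 2*(-25)² + 27095 = 2*625 + 27095 = 1250 + 27095 = 28345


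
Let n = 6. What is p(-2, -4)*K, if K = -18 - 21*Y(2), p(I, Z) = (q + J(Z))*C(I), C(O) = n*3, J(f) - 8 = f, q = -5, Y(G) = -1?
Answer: -54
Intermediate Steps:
J(f) = 8 + f
C(O) = 18 (C(O) = 6*3 = 18)
p(I, Z) = 54 + 18*Z (p(I, Z) = (-5 + (8 + Z))*18 = (3 + Z)*18 = 54 + 18*Z)
K = 3 (K = -18 - 21*(-1) = -18 + 21 = 3)
p(-2, -4)*K = (54 + 18*(-4))*3 = (54 - 72)*3 = -18*3 = -54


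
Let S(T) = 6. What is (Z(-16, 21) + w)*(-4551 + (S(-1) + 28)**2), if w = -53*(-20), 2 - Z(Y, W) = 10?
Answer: -3571540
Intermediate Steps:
Z(Y, W) = -8 (Z(Y, W) = 2 - 1*10 = 2 - 10 = -8)
w = 1060
(Z(-16, 21) + w)*(-4551 + (S(-1) + 28)**2) = (-8 + 1060)*(-4551 + (6 + 28)**2) = 1052*(-4551 + 34**2) = 1052*(-4551 + 1156) = 1052*(-3395) = -3571540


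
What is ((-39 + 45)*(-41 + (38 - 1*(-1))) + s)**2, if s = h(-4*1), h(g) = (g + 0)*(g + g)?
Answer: 400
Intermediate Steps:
h(g) = 2*g**2 (h(g) = g*(2*g) = 2*g**2)
s = 32 (s = 2*(-4*1)**2 = 2*(-4)**2 = 2*16 = 32)
((-39 + 45)*(-41 + (38 - 1*(-1))) + s)**2 = ((-39 + 45)*(-41 + (38 - 1*(-1))) + 32)**2 = (6*(-41 + (38 + 1)) + 32)**2 = (6*(-41 + 39) + 32)**2 = (6*(-2) + 32)**2 = (-12 + 32)**2 = 20**2 = 400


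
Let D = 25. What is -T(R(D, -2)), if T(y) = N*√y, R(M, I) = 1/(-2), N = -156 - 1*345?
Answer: 501*I*√2/2 ≈ 354.26*I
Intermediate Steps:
N = -501 (N = -156 - 345 = -501)
R(M, I) = -½
T(y) = -501*√y
-T(R(D, -2)) = -(-501)*√(-½) = -(-501)*I*√2/2 = 501*I*√2/2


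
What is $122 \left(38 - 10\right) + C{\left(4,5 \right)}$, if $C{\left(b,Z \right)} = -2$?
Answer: $3414$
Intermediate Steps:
$122 \left(38 - 10\right) + C{\left(4,5 \right)} = 122 \left(38 - 10\right) - 2 = 122 \cdot 28 - 2 = 3416 - 2 = 3414$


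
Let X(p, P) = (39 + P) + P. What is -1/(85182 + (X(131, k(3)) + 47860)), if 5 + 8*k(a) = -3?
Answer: -1/133079 ≈ -7.5143e-6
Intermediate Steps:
k(a) = -1 (k(a) = -5/8 + (1/8)*(-3) = -5/8 - 3/8 = -1)
X(p, P) = 39 + 2*P
-1/(85182 + (X(131, k(3)) + 47860)) = -1/(85182 + ((39 + 2*(-1)) + 47860)) = -1/(85182 + ((39 - 2) + 47860)) = -1/(85182 + (37 + 47860)) = -1/(85182 + 47897) = -1/133079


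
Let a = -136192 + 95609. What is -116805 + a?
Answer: -157388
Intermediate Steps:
a = -40583
-116805 + a = -116805 - 40583 = -157388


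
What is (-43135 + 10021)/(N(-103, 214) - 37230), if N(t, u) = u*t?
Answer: 16557/29636 ≈ 0.55868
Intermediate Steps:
N(t, u) = t*u
(-43135 + 10021)/(N(-103, 214) - 37230) = (-43135 + 10021)/(-103*214 - 37230) = -33114/(-22042 - 37230) = -33114/(-59272) = -33114*(-1/59272) = 16557/29636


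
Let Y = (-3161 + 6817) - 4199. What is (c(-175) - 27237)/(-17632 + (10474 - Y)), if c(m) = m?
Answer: 3916/945 ≈ 4.1439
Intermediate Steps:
Y = -543 (Y = 3656 - 4199 = -543)
(c(-175) - 27237)/(-17632 + (10474 - Y)) = (-175 - 27237)/(-17632 + (10474 - 1*(-543))) = -27412/(-17632 + (10474 + 543)) = -27412/(-17632 + 11017) = -27412/(-6615) = -27412*(-1/6615) = 3916/945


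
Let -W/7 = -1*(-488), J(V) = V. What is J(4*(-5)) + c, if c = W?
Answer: -3436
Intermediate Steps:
W = -3416 (W = -(-7)*(-488) = -7*488 = -3416)
c = -3416
J(4*(-5)) + c = 4*(-5) - 3416 = -20 - 3416 = -3436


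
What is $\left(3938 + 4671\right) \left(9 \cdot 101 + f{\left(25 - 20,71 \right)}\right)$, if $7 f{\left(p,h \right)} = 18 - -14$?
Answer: $\frac{55054555}{7} \approx 7.8649 \cdot 10^{6}$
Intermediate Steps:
$f{\left(p,h \right)} = \frac{32}{7}$ ($f{\left(p,h \right)} = \frac{18 - -14}{7} = \frac{18 + 14}{7} = \frac{1}{7} \cdot 32 = \frac{32}{7}$)
$\left(3938 + 4671\right) \left(9 \cdot 101 + f{\left(25 - 20,71 \right)}\right) = \left(3938 + 4671\right) \left(9 \cdot 101 + \frac{32}{7}\right) = 8609 \left(909 + \frac{32}{7}\right) = 8609 \cdot \frac{6395}{7} = \frac{55054555}{7}$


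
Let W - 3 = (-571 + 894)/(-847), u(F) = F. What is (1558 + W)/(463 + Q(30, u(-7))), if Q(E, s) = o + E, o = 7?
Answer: 330461/105875 ≈ 3.1212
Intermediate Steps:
W = 2218/847 (W = 3 + (-571 + 894)/(-847) = 3 + 323*(-1/847) = 3 - 323/847 = 2218/847 ≈ 2.6187)
Q(E, s) = 7 + E
(1558 + W)/(463 + Q(30, u(-7))) = (1558 + 2218/847)/(463 + (7 + 30)) = 1321844/(847*(463 + 37)) = (1321844/847)/500 = (1321844/847)*(1/500) = 330461/105875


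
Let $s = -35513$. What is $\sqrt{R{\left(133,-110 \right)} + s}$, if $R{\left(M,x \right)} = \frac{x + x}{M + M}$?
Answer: $\frac{i \sqrt{628204087}}{133} \approx 188.45 i$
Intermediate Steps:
$R{\left(M,x \right)} = \frac{x}{M}$ ($R{\left(M,x \right)} = \frac{2 x}{2 M} = 2 x \frac{1}{2 M} = \frac{x}{M}$)
$\sqrt{R{\left(133,-110 \right)} + s} = \sqrt{- \frac{110}{133} - 35513} = \sqrt{- \frac{4723339}{133}} = \frac{i \sqrt{628204087}}{133}$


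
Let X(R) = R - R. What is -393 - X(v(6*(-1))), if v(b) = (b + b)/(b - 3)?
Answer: -393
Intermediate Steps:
v(b) = 2*b/(-3 + b) (v(b) = (2*b)/(-3 + b) = 2*b/(-3 + b))
X(R) = 0
-393 - X(v(6*(-1))) = -393 - 1*0 = -393 + 0 = -393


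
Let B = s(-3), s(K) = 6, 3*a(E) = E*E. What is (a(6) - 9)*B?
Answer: 18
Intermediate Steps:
a(E) = E²/3 (a(E) = (E*E)/3 = E²/3)
B = 6
(a(6) - 9)*B = ((⅓)*6² - 9)*6 = ((⅓)*36 - 9)*6 = (12 - 9)*6 = 3*6 = 18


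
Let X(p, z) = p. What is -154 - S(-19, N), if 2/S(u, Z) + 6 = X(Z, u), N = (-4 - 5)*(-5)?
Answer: -6008/39 ≈ -154.05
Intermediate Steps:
N = 45 (N = -9*(-5) = 45)
S(u, Z) = 2/(-6 + Z)
-154 - S(-19, N) = -154 - 2/(-6 + 45) = -154 - 2/39 = -6008/39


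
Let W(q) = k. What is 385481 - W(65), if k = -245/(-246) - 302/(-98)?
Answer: 4646538823/12054 ≈ 3.8548e+5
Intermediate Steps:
k = 49151/12054 (k = -245*(-1/246) - 302*(-1/98) = 245/246 + 151/49 = 49151/12054 ≈ 4.0776)
W(q) = 49151/12054
385481 - W(65) = 385481 - 1*49151/12054 = 385481 - 49151/12054 = 4646538823/12054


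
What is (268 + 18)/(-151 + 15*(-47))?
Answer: -143/428 ≈ -0.33411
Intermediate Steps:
(268 + 18)/(-151 + 15*(-47)) = 286/(-151 - 705) = 286/(-856) = 286*(-1/856) = -143/428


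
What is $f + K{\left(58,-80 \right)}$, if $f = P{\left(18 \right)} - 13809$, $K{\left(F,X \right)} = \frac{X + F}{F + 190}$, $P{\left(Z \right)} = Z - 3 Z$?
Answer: $- \frac{1716791}{124} \approx -13845.0$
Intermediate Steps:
$P{\left(Z \right)} = - 2 Z$
$K{\left(F,X \right)} = \frac{F + X}{190 + F}$
$f = -13845$ ($f = \left(-2\right) 18 - 13809 = -36 - 13809 = -13845$)
$f + K{\left(58,-80 \right)} = -13845 + \frac{58 - 80}{190 + 58} = -13845 + \frac{1}{248} \left(-22\right) = -13845 - \frac{11}{124} = - \frac{1716791}{124}$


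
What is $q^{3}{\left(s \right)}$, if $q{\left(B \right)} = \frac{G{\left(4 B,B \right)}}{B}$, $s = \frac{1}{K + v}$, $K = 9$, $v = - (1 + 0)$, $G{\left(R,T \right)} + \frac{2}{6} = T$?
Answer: $- \frac{125}{27} \approx -4.6296$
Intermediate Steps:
$G{\left(R,T \right)} = - \frac{1}{3} + T$
$v = -1$ ($v = \left(-1\right) 1 = -1$)
$s = \frac{1}{8}$ ($s = \frac{1}{9 - 1} = \frac{1}{8} \approx 0.125$)
$q{\left(B \right)} = \frac{- \frac{1}{3} + B}{B}$
$q^{3}{\left(s \right)} = \left(\frac{1}{\frac{1}{8}} \left(- \frac{1}{3} + \frac{1}{8}\right)\right)^{3} = \left(8 \left(- \frac{5}{24}\right)\right)^{3} = \left(- \frac{5}{3}\right)^{3} = - \frac{125}{27}$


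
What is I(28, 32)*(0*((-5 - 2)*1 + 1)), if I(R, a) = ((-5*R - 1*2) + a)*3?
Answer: 0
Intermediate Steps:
I(R, a) = -6 - 15*R + 3*a (I(R, a) = ((-5*R - 2) + a)*3 = ((-2 - 5*R) + a)*3 = (-2 + a - 5*R)*3 = -6 - 15*R + 3*a)
I(28, 32)*(0*((-5 - 2)*1 + 1)) = (-6 - 15*28 + 3*32)*(0*((-5 - 2)*1 + 1)) = (-6 - 420 + 96)*(0*(-7*1 + 1)) = -0*(-7 + 1) = -0*(-6) = -330*0 = 0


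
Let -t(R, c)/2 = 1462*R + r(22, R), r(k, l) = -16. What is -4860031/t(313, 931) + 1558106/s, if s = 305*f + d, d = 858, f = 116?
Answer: 801032626229/16582146420 ≈ 48.307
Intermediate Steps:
t(R, c) = 32 - 2924*R (t(R, c) = -2*(1462*R - 16) = -2*(-16 + 1462*R) = 32 - 2924*R)
s = 36238 (s = 305*116 + 858 = 35380 + 858 = 36238)
-4860031/t(313, 931) + 1558106/s = -4860031/(32 - 2924*313) + 1558106/36238 = -4860031/(32 - 915212) + 1558106*(1/36238) = -4860031/(-915180) + 779053/18119 = -4860031*(-1/915180) + 779053/18119 = 4860031/915180 + 779053/18119 = 801032626229/16582146420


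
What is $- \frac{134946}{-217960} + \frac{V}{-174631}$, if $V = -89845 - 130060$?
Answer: $\frac{35748124363}{19031286380} \approx 1.8784$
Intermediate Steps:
$V = -219905$
$- \frac{134946}{-217960} + \frac{V}{-174631} = - \frac{134946}{-217960} - \frac{219905}{-174631} = \left(-134946\right) \left(- \frac{1}{217960}\right) - - \frac{219905}{174631} = \frac{67473}{108980} + \frac{219905}{174631} = \frac{35748124363}{19031286380}$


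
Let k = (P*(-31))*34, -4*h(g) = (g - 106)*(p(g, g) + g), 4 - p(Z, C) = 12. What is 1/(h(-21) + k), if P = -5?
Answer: 4/17397 ≈ 0.00022992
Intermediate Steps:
p(Z, C) = -8 (p(Z, C) = 4 - 1*12 = 4 - 12 = -8)
h(g) = -(-106 + g)*(-8 + g)/4 (h(g) = -(g - 106)*(-8 + g)/4 = -(-106 + g)*(-8 + g)/4)
k = 5270 (k = -5*(-31)*34 = 155*34 = 5270)
1/(h(-21) + k) = 1/((-212 - ¼*(-21)² + (57/2)*(-21)) + 5270) = 1/((-212 - ¼*441 - 1197/2) + 5270) = 1/((-212 - 441/4 - 1197/2) + 5270) = 1/(-3683/4 + 5270) = 1/(17397/4) = 4/17397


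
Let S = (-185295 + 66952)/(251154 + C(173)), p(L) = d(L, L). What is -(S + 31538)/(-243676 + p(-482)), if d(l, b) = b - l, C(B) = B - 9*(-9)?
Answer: 7928787161/61262095808 ≈ 0.12942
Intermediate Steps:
C(B) = 81 + B (C(B) = B + 81 = 81 + B)
p(L) = 0 (p(L) = L - L = 0)
S = -118343/251408 (S = (-185295 + 66952)/(251154 + (81 + 173)) = -118343/(251154 + 254) = -118343/251408 ≈ -0.47072)
-(S + 31538)/(-243676 + p(-482)) = -(-118343/251408 + 31538)/(-243676 + 0) = -7928787161/(251408*(-243676)) = -7928787161*(-1)/(251408*243676) = -1*(-7928787161/61262095808) = 7928787161/61262095808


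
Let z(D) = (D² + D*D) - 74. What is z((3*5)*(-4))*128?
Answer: 912128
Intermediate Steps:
z(D) = -74 + 2*D² (z(D) = (D² + D²) - 74 = 2*D² - 74 = -74 + 2*D²)
z((3*5)*(-4))*128 = (-74 + 2*((3*5)*(-4))²)*128 = (-74 + 2*(15*(-4))²)*128 = (-74 + 2*(-60)²)*128 = (-74 + 2*3600)*128 = (-74 + 7200)*128 = 7126*128 = 912128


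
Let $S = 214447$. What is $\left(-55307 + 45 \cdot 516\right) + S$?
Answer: $182360$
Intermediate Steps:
$\left(-55307 + 45 \cdot 516\right) + S = \left(-55307 + 45 \cdot 516\right) + 214447 = \left(-55307 + 23220\right) + 214447 = -32087 + 214447 = 182360$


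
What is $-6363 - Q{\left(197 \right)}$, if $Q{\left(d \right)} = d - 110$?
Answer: $-6450$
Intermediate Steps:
$Q{\left(d \right)} = -110 + d$
$-6363 - Q{\left(197 \right)} = -6363 - \left(-110 + 197\right) = -6363 - 87 = -6450$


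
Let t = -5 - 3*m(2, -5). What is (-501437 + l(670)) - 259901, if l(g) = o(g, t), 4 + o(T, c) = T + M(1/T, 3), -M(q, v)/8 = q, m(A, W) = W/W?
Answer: -254825124/335 ≈ -7.6067e+5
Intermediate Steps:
m(A, W) = 1
M(q, v) = -8*q
t = -8 (t = -5 - 3*1 = -5 - 3 = -8)
o(T, c) = -4 + T - 8/T (o(T, c) = -4 + (T - 8/T) = -4 + T - 8/T)
l(g) = -4 + g - 8/g
(-501437 + l(670)) - 259901 = (-501437 + (-4 + 670 - 8/670)) - 259901 = (-501437 + (-4 + 670 - 8*1/670)) - 259901 = (-501437 + (-4 + 670 - 4/335)) - 259901 = (-501437 + 223106/335) - 259901 = -167758289/335 - 259901 = -254825124/335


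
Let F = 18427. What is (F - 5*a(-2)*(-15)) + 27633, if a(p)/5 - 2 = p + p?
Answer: 45310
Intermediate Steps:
a(p) = 10 + 10*p (a(p) = 10 + 5*(p + p) = 10 + 5*(2*p) = 10 + 10*p)
(F - 5*a(-2)*(-15)) + 27633 = (18427 - 5*(10 + 10*(-2))*(-15)) + 27633 = (18427 - 5*(10 - 20)*(-15)) + 27633 = (18427 - 5*(-10)*(-15)) + 27633 = (18427 + 50*(-15)) + 27633 = (18427 - 750) + 27633 = 17677 + 27633 = 45310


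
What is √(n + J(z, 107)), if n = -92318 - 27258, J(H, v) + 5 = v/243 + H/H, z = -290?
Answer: 7*I*√1779051/27 ≈ 345.8*I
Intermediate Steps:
J(H, v) = -4 + v/243 (J(H, v) = -5 + (v/243 + H/H) = -5 + (v*(1/243) + 1) = -5 + (v/243 + 1) = -5 + (1 + v/243) = -4 + v/243)
n = -119576
√(n + J(z, 107)) = √(-119576 + (-4 + (1/243)*107)) = √(-119576 + (-4 + 107/243)) = √(-119576 - 865/243) = √(-29057833/243) = 7*I*√1779051/27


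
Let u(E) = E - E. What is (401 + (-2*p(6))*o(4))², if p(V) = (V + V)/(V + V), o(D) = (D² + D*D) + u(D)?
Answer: 113569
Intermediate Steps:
u(E) = 0
o(D) = 2*D² (o(D) = (D² + D*D) + 0 = (D² + D²) + 0 = 2*D² + 0 = 2*D²)
p(V) = 1 (p(V) = (2*V)/((2*V)) = (2*V)*(1/(2*V)) = 1)
(401 + (-2*p(6))*o(4))² = (401 + (-2*1)*(2*4²))² = (401 - 4*16)² = (401 - 2*32)² = (401 - 64)² = 337² = 113569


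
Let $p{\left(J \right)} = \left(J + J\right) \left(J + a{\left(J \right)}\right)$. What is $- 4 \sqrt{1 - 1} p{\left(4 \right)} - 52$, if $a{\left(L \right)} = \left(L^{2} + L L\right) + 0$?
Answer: $-52$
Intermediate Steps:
$a{\left(L \right)} = 2 L^{2}$ ($a{\left(L \right)} = \left(L^{2} + L^{2}\right) + 0 = 2 L^{2} + 0 = 2 L^{2}$)
$p{\left(J \right)} = 2 J \left(J + 2 J^{2}\right)$ ($p{\left(J \right)} = \left(J + J\right) \left(J + 2 J^{2}\right) = 2 J \left(J + 2 J^{2}\right)$)
$- 4 \sqrt{1 - 1} p{\left(4 \right)} - 52 = - 4 \sqrt{1 - 1} \cdot 4^{2} \left(2 + 4 \cdot 4\right) - 52 = - 4 \sqrt{0} \cdot 16 \left(2 + 16\right) - 52 = \left(-4\right) 0 \cdot 16 \cdot 18 - 52 = 0 \cdot 288 - 52 = 0 - 52 = -52$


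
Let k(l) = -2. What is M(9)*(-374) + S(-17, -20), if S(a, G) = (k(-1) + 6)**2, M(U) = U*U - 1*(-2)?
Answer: -31026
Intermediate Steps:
M(U) = 2 + U**2 (M(U) = U**2 + 2 = 2 + U**2)
S(a, G) = 16 (S(a, G) = (-2 + 6)**2 = 4**2 = 16)
M(9)*(-374) + S(-17, -20) = (2 + 9**2)*(-374) + 16 = (2 + 81)*(-374) + 16 = 83*(-374) + 16 = -31042 + 16 = -31026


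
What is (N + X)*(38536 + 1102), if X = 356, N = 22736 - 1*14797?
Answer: 328797210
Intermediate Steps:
N = 7939 (N = 22736 - 14797 = 7939)
(N + X)*(38536 + 1102) = (7939 + 356)*(38536 + 1102) = 8295*39638 = 328797210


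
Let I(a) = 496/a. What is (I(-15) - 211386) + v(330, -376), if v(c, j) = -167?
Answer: -3173791/15 ≈ -2.1159e+5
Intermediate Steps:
(I(-15) - 211386) + v(330, -376) = (496/(-15) - 211386) - 167 = (496*(-1/15) - 211386) - 167 = (-496/15 - 211386) - 167 = -3171286/15 - 167 = -3173791/15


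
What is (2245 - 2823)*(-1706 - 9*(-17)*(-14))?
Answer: 2224144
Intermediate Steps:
(2245 - 2823)*(-1706 - 9*(-17)*(-14)) = -578*(-1706 + 153*(-14)) = -578*(-1706 - 2142) = -578*(-3848) = 2224144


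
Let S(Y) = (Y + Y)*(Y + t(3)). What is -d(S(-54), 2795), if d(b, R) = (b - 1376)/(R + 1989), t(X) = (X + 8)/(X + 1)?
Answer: -4159/4784 ≈ -0.86936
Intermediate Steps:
t(X) = (8 + X)/(1 + X)
S(Y) = 2*Y*(11/4 + Y) (S(Y) = (Y + Y)*(Y + (8 + 3)/(1 + 3)) = (2*Y)*(Y + 11/4) = (2*Y)*(11/4 + Y) = 2*Y*(11/4 + Y))
d(b, R) = (-1376 + b)/(1989 + R)
-d(S(-54), 2795) = -(-1376 + (1/2)*(-54)*(11 + 4*(-54)))/(1989 + 2795) = -(-1376 + (1/2)*(-54)*(11 - 216))/4784 = -(-1376 + (1/2)*(-54)*(-205))/4784 = -(-1376 + 5535)/4784 = -4159/4784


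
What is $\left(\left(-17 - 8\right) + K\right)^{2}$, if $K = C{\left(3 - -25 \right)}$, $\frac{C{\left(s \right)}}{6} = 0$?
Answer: $625$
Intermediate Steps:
$C{\left(s \right)} = 0$ ($C{\left(s \right)} = 6 \cdot 0 = 0$)
$K = 0$
$\left(\left(-17 - 8\right) + K\right)^{2} = \left(\left(-17 - 8\right) + 0\right)^{2} = \left(-25 + 0\right)^{2} = \left(-25\right)^{2} = 625$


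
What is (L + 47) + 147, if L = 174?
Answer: 368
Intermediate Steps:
(L + 47) + 147 = (174 + 47) + 147 = 221 + 147 = 368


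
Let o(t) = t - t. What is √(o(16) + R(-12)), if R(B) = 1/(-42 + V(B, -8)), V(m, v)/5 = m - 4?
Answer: I*√122/122 ≈ 0.090536*I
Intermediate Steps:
V(m, v) = -20 + 5*m (V(m, v) = 5*(m - 4) = 5*(-4 + m) = -20 + 5*m)
R(B) = 1/(-62 + 5*B) (R(B) = 1/(-42 + (-20 + 5*B)) = 1/(-62 + 5*B))
o(t) = 0
√(o(16) + R(-12)) = √(0 + 1/(-62 + 5*(-12))) = √(0 + 1/(-62 - 60)) = √(0 + 1/(-122)) = √(0 - 1/122) = √(-1/122) = I*√122/122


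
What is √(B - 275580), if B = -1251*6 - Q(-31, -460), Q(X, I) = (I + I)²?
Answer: I*√1129486 ≈ 1062.8*I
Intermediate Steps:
Q(X, I) = 4*I² (Q(X, I) = (2*I)² = 4*I²)
B = -853906 (B = -1251*6 - 4*(-460)² = -7506 - 4*211600 = -7506 - 1*846400 = -7506 - 846400 = -853906)
√(B - 275580) = √(-853906 - 275580) = √(-1129486) = I*√1129486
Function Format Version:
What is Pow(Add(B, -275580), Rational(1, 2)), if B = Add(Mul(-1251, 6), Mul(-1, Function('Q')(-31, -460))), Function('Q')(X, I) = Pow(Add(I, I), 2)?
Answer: Mul(I, Pow(1129486, Rational(1, 2))) ≈ Mul(1062.8, I)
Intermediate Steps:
Function('Q')(X, I) = Mul(4, Pow(I, 2)) (Function('Q')(X, I) = Pow(Mul(2, I), 2) = Mul(4, Pow(I, 2)))
B = -853906 (B = Add(Mul(-1251, 6), Mul(-1, Mul(4, Pow(-460, 2)))) = Add(-7506, Mul(-1, Mul(4, 211600))) = Add(-7506, Mul(-1, 846400)) = Add(-7506, -846400) = -853906)
Pow(Add(B, -275580), Rational(1, 2)) = Pow(Add(-853906, -275580), Rational(1, 2)) = Pow(-1129486, Rational(1, 2)) = Mul(I, Pow(1129486, Rational(1, 2)))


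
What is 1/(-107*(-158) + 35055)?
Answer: 1/51961 ≈ 1.9245e-5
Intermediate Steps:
1/(-107*(-158) + 35055) = 1/(16906 + 35055) = 1/51961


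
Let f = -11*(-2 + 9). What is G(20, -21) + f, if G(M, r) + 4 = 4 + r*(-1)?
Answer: -56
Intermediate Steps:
G(M, r) = -r (G(M, r) = -4 + (4 + r*(-1)) = -4 + (4 - r) = -r)
f = -77 (f = -11*7 = -77)
G(20, -21) + f = -1*(-21) - 77 = 21 - 77 = -56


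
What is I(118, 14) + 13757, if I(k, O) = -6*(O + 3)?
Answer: 13655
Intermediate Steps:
I(k, O) = -18 - 6*O (I(k, O) = -6*(3 + O) = -18 - 6*O)
I(118, 14) + 13757 = (-18 - 6*14) + 13757 = (-18 - 84) + 13757 = -102 + 13757 = 13655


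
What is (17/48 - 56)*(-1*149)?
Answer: 397979/48 ≈ 8291.2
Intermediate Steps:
(17/48 - 56)*(-1*149) = (17*(1/48) - 56)*(-149) = (17/48 - 56)*(-149) = -2671/48*(-149) = 397979/48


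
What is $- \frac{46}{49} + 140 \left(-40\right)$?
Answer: $- \frac{274446}{49} \approx -5600.9$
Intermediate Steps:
$- \frac{46}{49} + 140 \left(-40\right) = \left(-46\right) \frac{1}{49} - 5600 = - \frac{46}{49} - 5600 = - \frac{274446}{49}$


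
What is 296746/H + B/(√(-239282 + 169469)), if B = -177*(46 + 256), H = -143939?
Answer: -296746/143939 + 17818*I*√7757/7757 ≈ -2.0616 + 202.31*I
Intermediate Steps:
B = -53454 (B = -177*302 = -53454)
296746/H + B/(√(-239282 + 169469)) = 296746/(-143939) - 53454/√(-239282 + 169469) = 296746*(-1/143939) - 53454*(-I*√7757/23271) = -296746/143939 - 53454*(-I*√7757/23271) = -296746/143939 - (-17818)*I*√7757/7757 = -296746/143939 + 17818*I*√7757/7757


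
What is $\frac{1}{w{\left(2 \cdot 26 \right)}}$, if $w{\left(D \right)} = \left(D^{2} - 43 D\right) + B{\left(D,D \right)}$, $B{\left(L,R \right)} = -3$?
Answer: $\frac{1}{465} \approx 0.0021505$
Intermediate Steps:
$w{\left(D \right)} = -3 + D^{2} - 43 D$ ($w{\left(D \right)} = \left(D^{2} - 43 D\right) - 3 = -3 + D^{2} - 43 D$)
$\frac{1}{w{\left(2 \cdot 26 \right)}} = \frac{1}{-3 + \left(2 \cdot 26\right)^{2} - 43 \cdot 2 \cdot 26} = \frac{1}{-3 + 52^{2} - 2236} = \frac{1}{-3 + 2704 - 2236} = \frac{1}{465}$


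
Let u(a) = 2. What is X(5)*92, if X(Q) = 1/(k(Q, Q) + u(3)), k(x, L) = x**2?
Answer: 92/27 ≈ 3.4074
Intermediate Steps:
X(Q) = 1/(2 + Q**2) (X(Q) = 1/(Q**2 + 2) = 1/(2 + Q**2))
X(5)*92 = 92/(2 + 5**2) = 92/(2 + 25) = 92/27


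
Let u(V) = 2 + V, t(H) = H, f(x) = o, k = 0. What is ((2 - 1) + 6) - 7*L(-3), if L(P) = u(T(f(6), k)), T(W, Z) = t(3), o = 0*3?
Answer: -28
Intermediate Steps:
o = 0
f(x) = 0
T(W, Z) = 3
L(P) = 5 (L(P) = 2 + 3 = 5)
((2 - 1) + 6) - 7*L(-3) = ((2 - 1) + 6) - 7*5 = (1 + 6) - 35 = 7 - 35 = -28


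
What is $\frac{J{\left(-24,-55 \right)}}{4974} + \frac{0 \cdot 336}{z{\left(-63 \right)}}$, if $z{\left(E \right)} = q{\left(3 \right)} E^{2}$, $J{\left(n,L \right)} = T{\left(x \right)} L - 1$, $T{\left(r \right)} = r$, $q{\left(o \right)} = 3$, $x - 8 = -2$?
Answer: $- \frac{331}{4974} \approx -0.066546$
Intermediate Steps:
$x = 6$ ($x = 8 - 2 = 6$)
$J{\left(n,L \right)} = -1 + 6 L$ ($J{\left(n,L \right)} = 6 L - 1 = -1 + 6 L$)
$z{\left(E \right)} = 3 E^{2}$
$\frac{J{\left(-24,-55 \right)}}{4974} + \frac{0 \cdot 336}{z{\left(-63 \right)}} = \frac{-1 + 6 \left(-55\right)}{4974} + \frac{0 \cdot 336}{3 \left(-63\right)^{2}} = \left(-1 - 330\right) \frac{1}{4974} + \frac{0}{3 \cdot 3969} = \left(-331\right) \frac{1}{4974} + \frac{0}{11907} = - \frac{331}{4974} + 0 \cdot \frac{1}{11907} = - \frac{331}{4974} + 0 = - \frac{331}{4974}$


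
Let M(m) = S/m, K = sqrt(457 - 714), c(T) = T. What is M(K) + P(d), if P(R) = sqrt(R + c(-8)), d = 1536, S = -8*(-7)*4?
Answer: 2*sqrt(382) - 224*I*sqrt(257)/257 ≈ 39.09 - 13.973*I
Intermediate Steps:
K = I*sqrt(257) (K = sqrt(-257) = I*sqrt(257) ≈ 16.031*I)
S = 224 (S = 56*4 = 224)
P(R) = sqrt(-8 + R) (P(R) = sqrt(R - 8) = sqrt(-8 + R))
M(m) = 224/m
M(K) + P(d) = 224/((I*sqrt(257))) + sqrt(-8 + 1536) = 224*(-I*sqrt(257)/257) + sqrt(1528) = -224*I*sqrt(257)/257 + 2*sqrt(382) = 2*sqrt(382) - 224*I*sqrt(257)/257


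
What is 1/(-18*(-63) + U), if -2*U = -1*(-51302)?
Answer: -1/24517 ≈ -4.0788e-5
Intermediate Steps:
U = -25651 (U = -(-1)*(-51302)/2 = -1/2*51302 = -25651)
1/(-18*(-63) + U) = 1/(-18*(-63) - 25651) = 1/(1134 - 25651) = 1/(-24517) = -1/24517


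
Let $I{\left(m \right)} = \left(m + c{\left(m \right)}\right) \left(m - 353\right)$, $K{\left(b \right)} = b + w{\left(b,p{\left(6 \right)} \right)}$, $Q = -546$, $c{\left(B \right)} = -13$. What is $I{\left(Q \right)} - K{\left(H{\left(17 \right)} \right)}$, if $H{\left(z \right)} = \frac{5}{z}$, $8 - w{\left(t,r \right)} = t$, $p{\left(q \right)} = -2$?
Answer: $502533$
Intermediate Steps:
$w{\left(t,r \right)} = 8 - t$
$K{\left(b \right)} = 8$ ($K{\left(b \right)} = b - \left(-8 + b\right) = 8$)
$I{\left(m \right)} = \left(-353 + m\right) \left(-13 + m\right)$ ($I{\left(m \right)} = \left(m - 13\right) \left(m - 353\right) = \left(-13 + m\right) \left(-353 + m\right) = \left(-353 + m\right) \left(-13 + m\right)$)
$I{\left(Q \right)} - K{\left(H{\left(17 \right)} \right)} = \left(4589 + \left(-546\right)^{2} - -199836\right) - 8 = \left(4589 + 298116 + 199836\right) - 8 = 502541 - 8 = 502533$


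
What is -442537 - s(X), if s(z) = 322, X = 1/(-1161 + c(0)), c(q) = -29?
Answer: -442859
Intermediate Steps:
X = -1/1190 (X = 1/(-1161 - 29) = 1/(-1190) = -1/1190 ≈ -0.00084034)
-442537 - s(X) = -442537 - 322 = -442859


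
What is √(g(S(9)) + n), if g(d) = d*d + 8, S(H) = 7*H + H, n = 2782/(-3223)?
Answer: √53924122582/3223 ≈ 72.050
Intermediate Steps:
n = -2782/3223 (n = 2782*(-1/3223) = -2782/3223 ≈ -0.86317)
S(H) = 8*H
g(d) = 8 + d² (g(d) = d² + 8 = 8 + d²)
√(g(S(9)) + n) = √((8 + (8*9)²) - 2782/3223) = √((8 + 72²) - 2782/3223) = √((8 + 5184) - 2782/3223) = √(5192 - 2782/3223) = √(16731034/3223) = √53924122582/3223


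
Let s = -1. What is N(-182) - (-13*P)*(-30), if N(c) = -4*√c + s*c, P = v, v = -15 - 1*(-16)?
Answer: -208 - 4*I*√182 ≈ -208.0 - 53.963*I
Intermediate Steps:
v = 1 (v = -15 + 16 = 1)
P = 1
N(c) = -c - 4*√c (N(c) = -4*√c - c = -c - 4*√c)
N(-182) - (-13*P)*(-30) = (-1*(-182) - 4*I*√182) - (-13*1)*(-30) = (182 - 4*I*√182) - (-13)*(-30) = (182 - 4*I*√182) - 1*390 = (182 - 4*I*√182) - 390 = -208 - 4*I*√182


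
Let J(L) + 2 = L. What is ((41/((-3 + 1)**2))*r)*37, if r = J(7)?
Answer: 7585/4 ≈ 1896.3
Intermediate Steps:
J(L) = -2 + L
r = 5 (r = -2 + 7 = 5)
((41/((-3 + 1)**2))*r)*37 = ((41/((-3 + 1)**2))*5)*37 = ((41/((-2)**2))*5)*37 = ((41/4)*5)*37 = (205/4)*37 = 7585/4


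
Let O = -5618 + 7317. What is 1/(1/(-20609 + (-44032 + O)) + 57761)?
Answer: 62942/3635592861 ≈ 1.7313e-5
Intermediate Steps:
O = 1699
1/(1/(-20609 + (-44032 + O)) + 57761) = 1/(1/(-20609 + (-44032 + 1699)) + 57761) = 1/(1/(-20609 - 42333) + 57761) = 1/(1/(-62942) + 57761) = 1/(-1/62942 + 57761) = 1/(3635592861/62942) = 62942/3635592861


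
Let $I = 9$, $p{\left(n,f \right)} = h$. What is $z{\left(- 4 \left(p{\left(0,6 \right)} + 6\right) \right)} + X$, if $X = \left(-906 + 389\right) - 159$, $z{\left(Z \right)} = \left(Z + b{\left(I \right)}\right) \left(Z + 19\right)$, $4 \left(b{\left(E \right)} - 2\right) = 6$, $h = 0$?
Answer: $- \frac{1147}{2} \approx -573.5$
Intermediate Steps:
$p{\left(n,f \right)} = 0$
$b{\left(E \right)} = \frac{7}{2}$ ($b{\left(E \right)} = 2 + \frac{1}{4} \cdot 6 = 2 + \frac{3}{2} = \frac{7}{2}$)
$z{\left(Z \right)} = \left(19 + Z\right) \left(\frac{7}{2} + Z\right)$ ($z{\left(Z \right)} = \left(Z + \frac{7}{2}\right) \left(Z + 19\right) = \left(\frac{7}{2} + Z\right) \left(19 + Z\right) = \left(19 + Z\right) \left(\frac{7}{2} + Z\right)$)
$X = -676$ ($X = -517 - 159 = -676$)
$z{\left(- 4 \left(p{\left(0,6 \right)} + 6\right) \right)} + X = \left(\frac{133}{2} + \left(- 4 \left(0 + 6\right)\right)^{2} + \frac{45 \left(- 4 \left(0 + 6\right)\right)}{2}\right) - 676 = \left(\frac{133}{2} + \left(\left(-4\right) 6\right)^{2} + \frac{45 \left(\left(-4\right) 6\right)}{2}\right) - 676 = \left(\frac{133}{2} + \left(-24\right)^{2} + \frac{45}{2} \left(-24\right)\right) - 676 = \left(\frac{133}{2} + 576 - 540\right) - 676 = \frac{205}{2} - 676 = - \frac{1147}{2}$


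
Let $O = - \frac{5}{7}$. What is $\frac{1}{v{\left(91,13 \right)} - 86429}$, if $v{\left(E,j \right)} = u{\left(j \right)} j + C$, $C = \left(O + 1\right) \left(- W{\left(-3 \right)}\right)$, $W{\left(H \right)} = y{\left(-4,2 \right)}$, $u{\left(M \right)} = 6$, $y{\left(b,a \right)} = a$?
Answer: $- \frac{7}{604461} \approx -1.1581 \cdot 10^{-5}$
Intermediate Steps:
$O = - \frac{5}{7}$ ($O = \left(-5\right) \frac{1}{7} = - \frac{5}{7} \approx -0.71429$)
$W{\left(H \right)} = 2$
$C = - \frac{4}{7}$ ($C = \left(- \frac{5}{7} + 1\right) \left(\left(-1\right) 2\right) = \frac{2}{7} \left(-2\right) = - \frac{4}{7} \approx -0.57143$)
$v{\left(E,j \right)} = - \frac{4}{7} + 6 j$ ($v{\left(E,j \right)} = 6 j - \frac{4}{7} = - \frac{4}{7} + 6 j$)
$\frac{1}{v{\left(91,13 \right)} - 86429} = \frac{1}{\left(- \frac{4}{7} + 6 \cdot 13\right) - 86429} = \frac{1}{\left(- \frac{4}{7} + 78\right) - 86429} = \frac{1}{\frac{542}{7} - 86429} = \frac{1}{- \frac{604461}{7}} = - \frac{7}{604461}$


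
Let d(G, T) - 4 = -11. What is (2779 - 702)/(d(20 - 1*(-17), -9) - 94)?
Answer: -2077/101 ≈ -20.564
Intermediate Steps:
d(G, T) = -7 (d(G, T) = 4 - 11 = -7)
(2779 - 702)/(d(20 - 1*(-17), -9) - 94) = (2779 - 702)/(-7 - 94) = 2077/(-101) = 2077*(-1/101) = -2077/101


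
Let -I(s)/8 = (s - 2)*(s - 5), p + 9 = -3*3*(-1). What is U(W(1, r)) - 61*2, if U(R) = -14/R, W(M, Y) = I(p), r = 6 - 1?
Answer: -4873/40 ≈ -121.82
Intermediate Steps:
r = 5
p = 0 (p = -9 - 3*3*(-1) = -9 - 9*(-1) = -9 + 9 = 0)
I(s) = -8*(-5 + s)*(-2 + s) (I(s) = -8*(s - 2)*(s - 5) = -8*(-2 + s)*(-5 + s) = -8*(-5 + s)*(-2 + s))
W(M, Y) = -80 (W(M, Y) = -80 - 8*0² + 56*0 = -80 - 8*0 + 0 = -80 + 0 + 0 = -80)
U(W(1, r)) - 61*2 = -14/(-80) - 61*2 = -14*(-1/80) - 122 = 7/40 - 122 = -4873/40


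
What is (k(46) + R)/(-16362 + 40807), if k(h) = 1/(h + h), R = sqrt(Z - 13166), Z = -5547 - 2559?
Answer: 1/2248940 + 2*I*sqrt(5318)/24445 ≈ 4.4465e-7 + 0.0059664*I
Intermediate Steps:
Z = -8106
R = 2*I*sqrt(5318) (R = sqrt(-8106 - 13166) = sqrt(-21272) = 2*I*sqrt(5318) ≈ 145.85*I)
k(h) = 1/(2*h)
(k(46) + R)/(-16362 + 40807) = ((1/2)/46 + 2*I*sqrt(5318))/(-16362 + 40807) = ((1/2)*(1/46) + 2*I*sqrt(5318))/24445 = (1/92 + 2*I*sqrt(5318))*(1/24445) = 1/2248940 + 2*I*sqrt(5318)/24445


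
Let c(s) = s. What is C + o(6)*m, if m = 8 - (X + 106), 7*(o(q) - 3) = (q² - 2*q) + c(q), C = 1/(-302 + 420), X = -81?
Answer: -102299/826 ≈ -123.85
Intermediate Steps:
C = 1/118 ≈ 0.0084746
o(q) = 3 - q/7 + q²/7 (o(q) = 3 + ((q² - 2*q) + q)/7 = 3 + (q² - q)/7 = 3 + (-q/7 + q²/7) = 3 - q/7 + q²/7)
m = -17 (m = 8 - (-81 + 106) = 8 - 1*25 = 8 - 25 = -17)
C + o(6)*m = 1/118 + (3 - ⅐*6 + (⅐)*6²)*(-17) = 1/118 + (3 - 6/7 + (⅐)*36)*(-17) = 1/118 + (3 - 6/7 + 36/7)*(-17) = 1/118 + (51/7)*(-17) = 1/118 - 867/7 = -102299/826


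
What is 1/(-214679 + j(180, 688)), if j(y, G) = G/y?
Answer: -45/9660383 ≈ -4.6582e-6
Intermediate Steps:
1/(-214679 + j(180, 688)) = 1/(-214679 + 688/180) = 1/(-214679 + 688*(1/180)) = 1/(-214679 + 172/45) = 1/(-9660383/45) = -45/9660383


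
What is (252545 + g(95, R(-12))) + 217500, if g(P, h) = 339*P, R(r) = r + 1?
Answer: 502250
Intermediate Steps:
R(r) = 1 + r
(252545 + g(95, R(-12))) + 217500 = (252545 + 339*95) + 217500 = (252545 + 32205) + 217500 = 284750 + 217500 = 502250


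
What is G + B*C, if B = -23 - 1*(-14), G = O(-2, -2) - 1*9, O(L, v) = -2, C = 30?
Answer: -281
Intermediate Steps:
G = -11 (G = -2 - 1*9 = -2 - 9 = -11)
B = -9 (B = -23 + 14 = -9)
G + B*C = -11 - 9*30 = -11 - 270 = -281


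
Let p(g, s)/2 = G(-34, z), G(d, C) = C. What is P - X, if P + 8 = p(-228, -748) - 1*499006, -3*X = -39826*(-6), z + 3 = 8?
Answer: -419352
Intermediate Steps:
z = 5 (z = -3 + 8 = 5)
p(g, s) = 10 (p(g, s) = 2*5 = 10)
X = -79652 (X = -(-39826)*(-6)/3 = -1/3*238956 = -79652)
P = -499004 (P = -8 + (10 - 1*499006) = -8 + (10 - 499006) = -8 - 498996 = -499004)
P - X = -499004 - 1*(-79652) = -499004 + 79652 = -419352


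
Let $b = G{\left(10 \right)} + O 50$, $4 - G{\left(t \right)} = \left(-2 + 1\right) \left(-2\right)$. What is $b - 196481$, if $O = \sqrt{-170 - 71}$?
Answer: $-196479 + 50 i \sqrt{241} \approx -1.9648 \cdot 10^{5} + 776.21 i$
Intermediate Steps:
$G{\left(t \right)} = 2$ ($G{\left(t \right)} = 4 - \left(-2 + 1\right) \left(-2\right) = 4 - \left(-1\right) \left(-2\right) = 4 - 2 = 2$)
$O = i \sqrt{241}$ ($O = \sqrt{-241} = i \sqrt{241} \approx 15.524 i$)
$b = 2 + 50 i \sqrt{241}$ ($b = 2 + i \sqrt{241} \cdot 50 = 2 + 50 i \sqrt{241} \approx 2.0 + 776.21 i$)
$b - 196481 = \left(2 + 50 i \sqrt{241}\right) - 196481 = -196479 + 50 i \sqrt{241}$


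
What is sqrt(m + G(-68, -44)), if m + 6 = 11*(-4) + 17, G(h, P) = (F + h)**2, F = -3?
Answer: 4*sqrt(313) ≈ 70.767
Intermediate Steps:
G(h, P) = (-3 + h)**2
m = -33 (m = -6 + (11*(-4) + 17) = -6 + (-44 + 17) = -6 - 27 = -33)
sqrt(m + G(-68, -44)) = sqrt(-33 + (-3 - 68)**2) = sqrt(-33 + (-71)**2) = sqrt(-33 + 5041) = sqrt(5008) = 4*sqrt(313)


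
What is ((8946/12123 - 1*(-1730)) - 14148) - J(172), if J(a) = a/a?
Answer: -16727399/1347 ≈ -12418.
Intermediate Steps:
J(a) = 1
((8946/12123 - 1*(-1730)) - 14148) - J(172) = ((8946/12123 - 1*(-1730)) - 14148) - 1*1 = ((8946*(1/12123) + 1730) - 14148) - 1 = ((994/1347 + 1730) - 14148) - 1 = (2331304/1347 - 14148) - 1 = -16726052/1347 - 1 = -16727399/1347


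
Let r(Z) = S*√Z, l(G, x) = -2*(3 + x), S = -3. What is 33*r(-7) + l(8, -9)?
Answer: 12 - 99*I*√7 ≈ 12.0 - 261.93*I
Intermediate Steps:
l(G, x) = -6 - 2*x
r(Z) = -3*√Z
33*r(-7) + l(8, -9) = 33*(-3*I*√7) + (-6 - 2*(-9)) = 33*(-3*I*√7) + (-6 + 18) = 33*(-3*I*√7) + 12 = -99*I*√7 + 12 = 12 - 99*I*√7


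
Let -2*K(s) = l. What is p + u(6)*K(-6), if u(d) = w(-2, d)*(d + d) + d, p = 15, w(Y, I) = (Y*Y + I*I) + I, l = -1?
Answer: 294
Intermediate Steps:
w(Y, I) = I + I² + Y² (w(Y, I) = (Y² + I²) + I = (I² + Y²) + I = I + I² + Y²)
K(s) = ½ (K(s) = -½*(-1) = ½)
u(d) = d + 2*d*(4 + d + d²) (u(d) = (d + d² + (-2)²)*(d + d) + d = (d + d² + 4)*(2*d) + d = (4 + d + d²)*(2*d) + d = 2*d*(4 + d + d²) + d = d + 2*d*(4 + d + d²))
p + u(6)*K(-6) = 15 + (6*(9 + 2*6 + 2*6²))*(½) = 15 + (6*(9 + 12 + 2*36))*(½) = 15 + (6*(9 + 12 + 72))*(½) = 15 + (6*93)*(½) = 15 + 558*(½) = 15 + 279 = 294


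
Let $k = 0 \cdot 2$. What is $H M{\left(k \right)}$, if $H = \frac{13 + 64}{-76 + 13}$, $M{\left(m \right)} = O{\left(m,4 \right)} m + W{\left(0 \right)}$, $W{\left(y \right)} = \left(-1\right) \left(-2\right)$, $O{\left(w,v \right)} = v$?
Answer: $- \frac{22}{9} \approx -2.4444$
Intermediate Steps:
$W{\left(y \right)} = 2$
$k = 0$
$M{\left(m \right)} = 2 + 4 m$ ($M{\left(m \right)} = 4 m + 2 = 2 + 4 m$)
$H = - \frac{11}{9}$ ($H = \frac{77}{-63} = 77 \left(- \frac{1}{63}\right) = - \frac{11}{9} \approx -1.2222$)
$H M{\left(k \right)} = - \frac{11 \left(2 + 4 \cdot 0\right)}{9} = - \frac{11 \left(2 + 0\right)}{9} = \left(- \frac{11}{9}\right) 2 = - \frac{22}{9}$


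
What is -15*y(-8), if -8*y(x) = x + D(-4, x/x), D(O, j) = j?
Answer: -105/8 ≈ -13.125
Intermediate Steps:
y(x) = -⅛ - x/8 (y(x) = -(x + x/x)/8 = -(x + 1)/8 = -(1 + x)/8 = -⅛ - x/8)
-15*y(-8) = -15*(-⅛ - ⅛*(-8)) = -15*(-⅛ + 1) = -15*7/8 = -105/8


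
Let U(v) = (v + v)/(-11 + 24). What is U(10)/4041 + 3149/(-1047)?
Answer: -55135159/18334017 ≈ -3.0073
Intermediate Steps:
U(v) = 2*v/13 (U(v) = (2*v)/13 = (2*v)*(1/13) = 2*v/13)
U(10)/4041 + 3149/(-1047) = ((2/13)*10)/4041 + 3149/(-1047) = (20/13)*(1/4041) + 3149*(-1/1047) = 20/52533 - 3149/1047 = -55135159/18334017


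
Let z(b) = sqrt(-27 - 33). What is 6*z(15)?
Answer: 12*I*sqrt(15) ≈ 46.476*I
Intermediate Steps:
z(b) = 2*I*sqrt(15) (z(b) = sqrt(-60) = 2*I*sqrt(15))
6*z(15) = 6*(2*I*sqrt(15)) = 12*I*sqrt(15)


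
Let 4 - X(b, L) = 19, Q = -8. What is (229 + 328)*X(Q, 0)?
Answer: -8355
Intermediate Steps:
X(b, L) = -15 (X(b, L) = 4 - 1*19 = 4 - 19 = -15)
(229 + 328)*X(Q, 0) = (229 + 328)*(-15) = 557*(-15) = -8355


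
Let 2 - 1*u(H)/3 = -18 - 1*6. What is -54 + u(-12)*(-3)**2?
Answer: 648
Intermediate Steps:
u(H) = 78 (u(H) = 6 - 3*(-18 - 1*6) = 6 - 3*(-18 - 6) = 6 - 3*(-24) = 6 + 72 = 78)
-54 + u(-12)*(-3)**2 = -54 + 78*(-3)**2 = -54 + 78*9 = -54 + 702 = 648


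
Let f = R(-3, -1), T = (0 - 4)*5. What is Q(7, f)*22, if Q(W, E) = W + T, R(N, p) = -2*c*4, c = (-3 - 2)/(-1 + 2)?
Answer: -286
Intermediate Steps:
c = -5 (c = -5/1 = -5*1 = -5)
T = -20 (T = -4*5 = -20)
R(N, p) = 40 (R(N, p) = -2*(-5)*4 = 10*4 = 40)
f = 40
Q(W, E) = -20 + W (Q(W, E) = W - 20 = -20 + W)
Q(7, f)*22 = (-20 + 7)*22 = -13*22 = -286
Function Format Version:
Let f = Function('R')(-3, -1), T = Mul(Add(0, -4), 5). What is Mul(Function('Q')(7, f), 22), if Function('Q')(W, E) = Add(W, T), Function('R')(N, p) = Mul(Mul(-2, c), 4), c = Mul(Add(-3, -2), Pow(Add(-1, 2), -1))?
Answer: -286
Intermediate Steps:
c = -5 (c = Mul(-5, Pow(1, -1)) = Mul(-5, 1) = -5)
T = -20 (T = Mul(-4, 5) = -20)
Function('R')(N, p) = 40 (Function('R')(N, p) = Mul(Mul(-2, -5), 4) = Mul(10, 4) = 40)
f = 40
Function('Q')(W, E) = Add(-20, W) (Function('Q')(W, E) = Add(W, -20) = Add(-20, W))
Mul(Function('Q')(7, f), 22) = Mul(Add(-20, 7), 22) = Mul(-13, 22) = -286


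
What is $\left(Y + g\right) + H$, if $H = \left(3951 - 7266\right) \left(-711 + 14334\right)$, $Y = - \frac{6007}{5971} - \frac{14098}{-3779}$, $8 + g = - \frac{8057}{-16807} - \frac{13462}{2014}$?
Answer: $- \frac{6640917481934666370}{147052253453} \approx -4.516 \cdot 10^{7}$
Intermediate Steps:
$g = - \frac{648010}{45619}$ ($g = -8 - \left(- \frac{1151}{2401} + \frac{127}{19}\right) = -8 - \frac{283058}{45619} = - \frac{648010}{45619} \approx -14.205$)
$Y = \frac{61478705}{22564409}$ ($Y = \left(-6007\right) \frac{1}{5971} - - \frac{14098}{3779} = - \frac{6007}{5971} + \frac{14098}{3779} = \frac{61478705}{22564409} \approx 2.7246$)
$H = -45160245$ ($H = \left(-3315\right) 13623 = -45160245$)
$\left(Y + g\right) + H = \left(\frac{61478705}{22564409} - \frac{648010}{45619}\right) - 45160245 = - \frac{1688195090385}{147052253453} - 45160245 = - \frac{6640917481934666370}{147052253453}$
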